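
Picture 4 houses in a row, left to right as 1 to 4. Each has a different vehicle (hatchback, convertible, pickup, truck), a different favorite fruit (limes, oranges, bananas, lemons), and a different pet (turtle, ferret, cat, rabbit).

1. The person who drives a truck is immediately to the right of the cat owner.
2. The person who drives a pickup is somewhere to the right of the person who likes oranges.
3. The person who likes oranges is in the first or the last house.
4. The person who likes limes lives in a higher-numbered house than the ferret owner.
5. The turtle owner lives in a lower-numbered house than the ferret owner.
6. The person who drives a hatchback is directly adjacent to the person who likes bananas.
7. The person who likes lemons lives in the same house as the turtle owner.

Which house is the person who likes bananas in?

3

From clue 3, the person who likes oranges must be in house 1.
The only favorite fruit still possible for house 2 is lemons.
The only pet still possible for house 4 is rabbit.
The turtle owner is in house 2 (clue 7).
So house 1 gets convertible for vehicle.
House 1 pet: only cat fits.
House 3 pet: only ferret fits.
From clue 1, the person who drives a truck must be in house 2.
From clue 4, the person who likes limes must be in house 4.
So house 3 gets bananas for favorite fruit.
The person who drives a hatchback is in house 4 (clue 6).
House 3's vehicle must be pickup (nothing else left).
So: house 1 = convertible/oranges/cat, house 2 = truck/lemons/turtle, house 3 = pickup/bananas/ferret, house 4 = hatchback/limes/rabbit.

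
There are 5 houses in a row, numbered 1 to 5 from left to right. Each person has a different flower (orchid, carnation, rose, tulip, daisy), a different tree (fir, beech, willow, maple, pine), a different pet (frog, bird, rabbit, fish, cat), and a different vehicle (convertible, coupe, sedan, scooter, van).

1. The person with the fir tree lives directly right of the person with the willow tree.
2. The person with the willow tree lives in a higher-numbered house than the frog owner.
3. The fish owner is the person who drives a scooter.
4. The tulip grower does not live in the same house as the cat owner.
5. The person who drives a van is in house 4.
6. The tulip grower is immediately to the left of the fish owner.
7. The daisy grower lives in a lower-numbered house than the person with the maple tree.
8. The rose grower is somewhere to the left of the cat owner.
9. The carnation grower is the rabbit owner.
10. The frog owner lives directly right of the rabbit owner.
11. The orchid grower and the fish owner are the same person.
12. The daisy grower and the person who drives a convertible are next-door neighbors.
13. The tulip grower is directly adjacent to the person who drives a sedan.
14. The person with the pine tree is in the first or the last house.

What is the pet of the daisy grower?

cat

Clue 5: the person who drives a van is in house 4.
So house 5 gets orchid for flower.
The fish owner is in house 5 (clue 11).
By clue 3, the person who drives a scooter is in house 5.
The tulip grower is in house 4 (clue 6).
The only flower still possible for house 3 is daisy.
So house 4 gets bird for pet.
House 3's vehicle must be sedan (nothing else left).
From clue 12, the person who drives a convertible must be in house 2.
House 2's tree must be beech (nothing else left).
House 3's tree must be willow (nothing else left).
So house 1 gets rabbit for pet.
So house 1 gets coupe for vehicle.
By clue 1, the person with the fir tree is in house 4.
From clue 2, the frog owner must be in house 2.
By clue 9, the carnation grower is in house 1.
House 2's flower must be rose (nothing else left).
The only tree still possible for house 1 is pine.
House 5 tree: only maple fits.
That leaves cat as the pet for house 3.
So: house 1 = carnation/pine/rabbit/coupe, house 2 = rose/beech/frog/convertible, house 3 = daisy/willow/cat/sedan, house 4 = tulip/fir/bird/van, house 5 = orchid/maple/fish/scooter.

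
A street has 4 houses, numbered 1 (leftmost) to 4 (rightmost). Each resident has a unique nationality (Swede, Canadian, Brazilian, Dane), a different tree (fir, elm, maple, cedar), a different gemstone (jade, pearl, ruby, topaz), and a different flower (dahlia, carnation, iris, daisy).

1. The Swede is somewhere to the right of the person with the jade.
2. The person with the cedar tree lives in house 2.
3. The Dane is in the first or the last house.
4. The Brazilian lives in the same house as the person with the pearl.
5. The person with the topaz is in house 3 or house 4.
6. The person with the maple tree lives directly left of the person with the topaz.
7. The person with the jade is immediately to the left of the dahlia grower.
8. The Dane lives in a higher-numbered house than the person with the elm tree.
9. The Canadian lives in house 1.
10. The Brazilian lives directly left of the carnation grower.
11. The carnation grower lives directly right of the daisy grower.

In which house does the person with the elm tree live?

Clue 2: the person with the cedar tree is in house 2.
From clue 8, the Dane must be in house 4.
The Canadian is in house 1 (clue 9).
That leaves fir as the tree for house 4.
Clue 6: the person with the topaz is in house 4.
So house 1 gets elm for tree.
The only tree still possible for house 3 is maple.
So house 1 gets iris for flower.
House 4 flower: only carnation fits.
By clue 10, the Brazilian is in house 3.
Clue 11: the daisy grower is in house 3.
House 2's nationality must be Swede (nothing else left).
House 2's flower must be dahlia (nothing else left).
From clue 1, the person with the jade must be in house 1.
Clue 4 places the person with the pearl in house 3.
So house 2 gets ruby for gemstone.
So: house 1 = Canadian/elm/jade/iris, house 2 = Swede/cedar/ruby/dahlia, house 3 = Brazilian/maple/pearl/daisy, house 4 = Dane/fir/topaz/carnation.

1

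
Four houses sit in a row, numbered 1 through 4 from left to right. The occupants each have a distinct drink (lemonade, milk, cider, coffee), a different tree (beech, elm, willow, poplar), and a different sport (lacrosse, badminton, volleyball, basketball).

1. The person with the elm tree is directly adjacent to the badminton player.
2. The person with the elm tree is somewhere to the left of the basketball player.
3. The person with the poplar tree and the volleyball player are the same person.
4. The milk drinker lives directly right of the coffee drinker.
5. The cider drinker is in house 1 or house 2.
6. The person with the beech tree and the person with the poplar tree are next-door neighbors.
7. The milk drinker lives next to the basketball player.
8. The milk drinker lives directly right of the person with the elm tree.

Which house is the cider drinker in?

1

The cider drinker is narrowed to house 1 or 2; consider each.
Placing it in house 2 leads to a contradiction, so it's in house 1.
The coffee drinker is narrowed to house 2 or 3; consider each.
Placing it in house 3 leads to a contradiction, so it's in house 2.
The milk drinker is in house 3 (clue 4).
Clue 7 places the basketball player in house 4.
By clue 8, the person with the elm tree is in house 2.
House 4's drink must be lemonade (nothing else left).
By clue 6, the person with the beech tree is in house 4.
The person with the poplar tree is in house 3 (clue 6).
House 1 tree: only willow fits.
So house 2 gets lacrosse for sport.
Clue 3: the volleyball player is in house 3.
House 1's sport must be badminton (nothing else left).
So: house 1 = cider/willow/badminton, house 2 = coffee/elm/lacrosse, house 3 = milk/poplar/volleyball, house 4 = lemonade/beech/basketball.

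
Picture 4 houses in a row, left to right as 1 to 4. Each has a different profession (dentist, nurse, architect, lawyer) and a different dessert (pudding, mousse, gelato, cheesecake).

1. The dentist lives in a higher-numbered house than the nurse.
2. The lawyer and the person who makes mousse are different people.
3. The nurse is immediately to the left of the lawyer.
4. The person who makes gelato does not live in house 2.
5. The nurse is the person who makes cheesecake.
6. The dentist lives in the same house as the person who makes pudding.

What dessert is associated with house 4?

pudding

The dentist is narrowed to house 2 or 3 or 4; consider each.
Placing it in house 2 and house 3 leads to a contradiction, so it's in house 4.
Clue 6 places the person who makes pudding in house 4.
The lawyer is narrowed to house 2 or 3; consider each.
Placing it in house 2 leads to a contradiction, so it's in house 3.
From clue 3, the nurse must be in house 2.
Clue 5 places the person who makes cheesecake in house 2.
House 1's profession must be architect (nothing else left).
That leaves gelato as the dessert for house 3.
House 1 dessert: only mousse fits.
So: house 1 = architect/mousse, house 2 = nurse/cheesecake, house 3 = lawyer/gelato, house 4 = dentist/pudding.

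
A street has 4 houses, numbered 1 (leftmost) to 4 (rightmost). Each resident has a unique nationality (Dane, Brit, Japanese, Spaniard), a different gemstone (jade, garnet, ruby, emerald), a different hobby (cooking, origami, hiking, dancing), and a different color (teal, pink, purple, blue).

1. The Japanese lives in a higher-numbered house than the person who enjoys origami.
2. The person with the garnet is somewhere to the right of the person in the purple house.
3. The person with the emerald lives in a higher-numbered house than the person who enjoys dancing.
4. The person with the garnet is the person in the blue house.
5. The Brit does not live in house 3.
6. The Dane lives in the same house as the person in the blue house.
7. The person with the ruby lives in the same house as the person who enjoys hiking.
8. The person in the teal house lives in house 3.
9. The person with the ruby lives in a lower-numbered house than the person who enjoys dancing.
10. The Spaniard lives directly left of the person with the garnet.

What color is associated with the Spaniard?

purple

From clue 8, the person in the teal house must be in house 3.
The only hobby still possible for house 4 is cooking.
The Dane is narrowed to house 2 or 4; consider each.
Placing it in house 4 leads to a contradiction, so it's in house 2.
The person in the blue house is in house 2 (clue 6).
The only color still possible for house 4 is pink.
Clue 4 places the person with the garnet in house 2.
The Spaniard is in house 1 (clue 10).
So house 3 gets Japanese for nationality.
So house 4 gets Brit for nationality.
House 1 gemstone: only ruby fits.
House 1's color must be purple (nothing else left).
The person who enjoys hiking is in house 1 (clue 7).
That leaves dancing as the hobby for house 3.
Clue 3: the person with the emerald is in house 4.
House 3 gemstone: only jade fits.
That leaves origami as the hobby for house 2.
So: house 1 = Spaniard/ruby/hiking/purple, house 2 = Dane/garnet/origami/blue, house 3 = Japanese/jade/dancing/teal, house 4 = Brit/emerald/cooking/pink.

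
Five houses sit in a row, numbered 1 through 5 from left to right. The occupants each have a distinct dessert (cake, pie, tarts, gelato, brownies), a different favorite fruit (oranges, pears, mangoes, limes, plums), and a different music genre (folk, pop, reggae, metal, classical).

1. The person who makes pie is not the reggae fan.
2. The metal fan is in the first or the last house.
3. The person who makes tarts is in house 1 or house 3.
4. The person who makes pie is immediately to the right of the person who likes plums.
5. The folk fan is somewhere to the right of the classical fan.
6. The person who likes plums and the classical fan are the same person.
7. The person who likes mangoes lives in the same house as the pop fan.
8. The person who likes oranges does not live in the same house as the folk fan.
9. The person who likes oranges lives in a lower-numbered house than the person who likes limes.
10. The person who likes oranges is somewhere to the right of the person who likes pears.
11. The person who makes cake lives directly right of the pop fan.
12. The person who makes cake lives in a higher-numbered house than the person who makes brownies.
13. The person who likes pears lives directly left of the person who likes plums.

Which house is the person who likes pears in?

The only favorite fruit still possible for house 5 is limes.
The person who makes tarts is narrowed to house 1 or 3; consider each.
Placing it in house 3 leads to a contradiction, so it's in house 1.
House 1's favorite fruit must be pears (nothing else left).
The person who likes plums is in house 2 (clue 13).
From clue 4, the person who makes pie must be in house 3.
By clue 6, the classical fan is in house 2.
The person who makes brownies is narrowed to house 2 or 4; consider each.
Placing it in house 4 leads to a contradiction, so it's in house 2.
The person who makes cake is narrowed to house 4 or 5; consider each.
Placing it in house 5 leads to a contradiction, so it's in house 4.
From clue 11, the pop fan must be in house 3.
House 5 dessert: only gelato fits.
The person who likes mangoes is in house 3 (clue 7).
That leaves oranges as the favorite fruit for house 4.
Clue 8 places the folk fan in house 5.
So house 1 gets metal for music genre.
That leaves reggae as the music genre for house 4.
So: house 1 = tarts/pears/metal, house 2 = brownies/plums/classical, house 3 = pie/mangoes/pop, house 4 = cake/oranges/reggae, house 5 = gelato/limes/folk.

1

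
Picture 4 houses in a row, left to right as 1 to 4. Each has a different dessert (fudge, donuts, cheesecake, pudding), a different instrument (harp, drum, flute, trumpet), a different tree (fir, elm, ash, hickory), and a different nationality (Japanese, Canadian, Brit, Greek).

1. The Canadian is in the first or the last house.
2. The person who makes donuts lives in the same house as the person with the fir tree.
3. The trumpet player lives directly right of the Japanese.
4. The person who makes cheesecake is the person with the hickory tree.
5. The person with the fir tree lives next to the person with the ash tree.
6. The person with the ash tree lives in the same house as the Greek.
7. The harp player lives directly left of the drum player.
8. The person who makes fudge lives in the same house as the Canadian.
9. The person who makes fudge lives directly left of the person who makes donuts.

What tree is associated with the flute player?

hickory

From clue 9, the person who makes fudge must be in house 1.
By clue 9, the person who makes donuts is in house 2.
By clue 2, the person with the fir tree is in house 2.
Clue 8 places the Canadian in house 1.
The only nationality still possible for house 3 is Greek.
That leaves Brit as the nationality for house 4.
By clue 3, the trumpet player is in house 3.
Clue 6 places the person with the ash tree in house 3.
House 1's tree must be elm (nothing else left).
So house 4 gets hickory for tree.
That leaves Japanese as the nationality for house 2.
By clue 4, the person who makes cheesecake is in house 4.
Clue 7 places the harp player in house 1.
Clue 7 places the drum player in house 2.
House 3's dessert must be pudding (nothing else left).
So house 4 gets flute for instrument.
So: house 1 = fudge/harp/elm/Canadian, house 2 = donuts/drum/fir/Japanese, house 3 = pudding/trumpet/ash/Greek, house 4 = cheesecake/flute/hickory/Brit.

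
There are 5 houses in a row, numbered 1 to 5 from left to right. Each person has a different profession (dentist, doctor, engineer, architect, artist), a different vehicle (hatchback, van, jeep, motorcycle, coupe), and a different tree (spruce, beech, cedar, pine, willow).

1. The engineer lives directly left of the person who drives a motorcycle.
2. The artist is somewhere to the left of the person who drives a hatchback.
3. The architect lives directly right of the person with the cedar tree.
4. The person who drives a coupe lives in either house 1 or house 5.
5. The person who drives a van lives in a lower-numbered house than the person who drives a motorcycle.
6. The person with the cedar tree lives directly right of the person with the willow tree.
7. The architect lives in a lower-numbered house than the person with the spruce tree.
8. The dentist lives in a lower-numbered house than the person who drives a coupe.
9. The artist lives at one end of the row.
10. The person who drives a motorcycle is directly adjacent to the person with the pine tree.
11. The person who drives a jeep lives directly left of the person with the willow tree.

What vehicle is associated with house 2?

From clue 8, the person who drives a coupe must be in house 5.
By clue 9, the artist is in house 1.
That leaves doctor as the profession for house 5.
From clue 6, the person with the cedar tree must be in house 3.
Clue 6 places the person with the willow tree in house 2.
The person who drives a jeep is in house 1 (clue 11).
So house 1 gets beech for tree.
Clue 3: the architect is in house 4.
The person with the spruce tree is in house 5 (clue 7).
That leaves pine as the tree for house 4.
Clue 10: the person who drives a motorcycle is in house 3.
So house 4 gets hatchback for vehicle.
By clue 1, the engineer is in house 2.
House 3's profession must be dentist (nothing else left).
That leaves van as the vehicle for house 2.
So: house 1 = artist/jeep/beech, house 2 = engineer/van/willow, house 3 = dentist/motorcycle/cedar, house 4 = architect/hatchback/pine, house 5 = doctor/coupe/spruce.

van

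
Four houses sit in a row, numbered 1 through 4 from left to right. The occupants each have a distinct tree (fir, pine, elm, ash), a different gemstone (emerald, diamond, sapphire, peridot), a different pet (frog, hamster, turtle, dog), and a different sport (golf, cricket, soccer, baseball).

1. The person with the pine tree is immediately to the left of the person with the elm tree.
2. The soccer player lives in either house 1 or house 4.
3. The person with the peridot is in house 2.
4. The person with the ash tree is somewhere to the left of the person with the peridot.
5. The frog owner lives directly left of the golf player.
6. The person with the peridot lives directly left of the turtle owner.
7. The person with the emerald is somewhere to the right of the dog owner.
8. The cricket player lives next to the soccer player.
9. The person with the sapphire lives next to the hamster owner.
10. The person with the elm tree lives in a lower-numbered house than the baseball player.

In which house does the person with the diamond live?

From clue 3, the person with the peridot must be in house 2.
Clue 4: the person with the ash tree is in house 1.
The turtle owner is in house 3 (clue 6).
The only tree still possible for house 4 is fir.
House 4's pet must be hamster (nothing else left).
The only sport still possible for house 1 is soccer.
The person with the pine tree is in house 2 (clue 1).
By clue 1, the person with the elm tree is in house 3.
The cricket player is in house 2 (clue 8).
By clue 9, the person with the sapphire is in house 3.
Clue 10 places the baseball player in house 4.
So house 1 gets diamond for gemstone.
The only gemstone still possible for house 4 is emerald.
The only sport still possible for house 3 is golf.
The frog owner is in house 2 (clue 5).
House 1's pet must be dog (nothing else left).
So: house 1 = ash/diamond/dog/soccer, house 2 = pine/peridot/frog/cricket, house 3 = elm/sapphire/turtle/golf, house 4 = fir/emerald/hamster/baseball.

1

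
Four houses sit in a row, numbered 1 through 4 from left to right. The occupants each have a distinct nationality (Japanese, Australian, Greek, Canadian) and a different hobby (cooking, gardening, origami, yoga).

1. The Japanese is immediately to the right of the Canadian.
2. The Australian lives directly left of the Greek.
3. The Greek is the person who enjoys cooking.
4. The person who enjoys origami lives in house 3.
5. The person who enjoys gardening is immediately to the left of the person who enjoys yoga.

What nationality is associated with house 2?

By clue 4, the person who enjoys origami is in house 3.
The only hobby still possible for house 1 is gardening.
Clue 5: the person who enjoys yoga is in house 2.
House 4's hobby must be cooking (nothing else left).
Clue 3: the Greek is in house 4.
By clue 2, the Australian is in house 3.
That leaves Canadian as the nationality for house 1.
House 2 nationality: only Japanese fits.
So: house 1 = Canadian/gardening, house 2 = Japanese/yoga, house 3 = Australian/origami, house 4 = Greek/cooking.

Japanese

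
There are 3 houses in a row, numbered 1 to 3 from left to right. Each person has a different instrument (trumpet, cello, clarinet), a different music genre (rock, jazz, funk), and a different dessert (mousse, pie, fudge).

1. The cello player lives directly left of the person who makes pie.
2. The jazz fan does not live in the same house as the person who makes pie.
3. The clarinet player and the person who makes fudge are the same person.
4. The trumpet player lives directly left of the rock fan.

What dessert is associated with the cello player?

The only instrument still possible for house 3 is clarinet.
The person who makes fudge is in house 3 (clue 3).
The only dessert still possible for house 1 is mousse.
House 2's dessert must be pie (nothing else left).
By clue 1, the cello player is in house 1.
That leaves trumpet as the instrument for house 2.
From clue 4, the rock fan must be in house 3.
House 1's music genre must be jazz (nothing else left).
House 2 music genre: only funk fits.
So: house 1 = cello/jazz/mousse, house 2 = trumpet/funk/pie, house 3 = clarinet/rock/fudge.

mousse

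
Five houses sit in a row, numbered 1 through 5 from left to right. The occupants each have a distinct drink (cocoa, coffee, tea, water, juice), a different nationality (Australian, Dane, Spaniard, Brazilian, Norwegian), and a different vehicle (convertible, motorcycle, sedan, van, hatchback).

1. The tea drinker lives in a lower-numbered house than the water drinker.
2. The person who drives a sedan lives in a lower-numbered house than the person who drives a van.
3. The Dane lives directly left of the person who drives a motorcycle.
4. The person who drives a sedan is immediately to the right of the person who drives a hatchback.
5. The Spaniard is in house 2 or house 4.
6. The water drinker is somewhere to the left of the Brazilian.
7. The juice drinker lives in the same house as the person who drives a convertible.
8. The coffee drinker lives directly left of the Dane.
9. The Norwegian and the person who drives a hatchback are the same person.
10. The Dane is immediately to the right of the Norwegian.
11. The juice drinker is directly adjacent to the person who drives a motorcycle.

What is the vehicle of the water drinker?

House 1 vehicle: only hatchback fits.
Clue 4 places the person who drives a sedan in house 2.
Clue 9 places the Norwegian in house 1.
Clue 10: the Dane is in house 2.
So house 4 gets Spaniard for nationality.
Clue 3 places the person who drives a motorcycle in house 3.
By clue 8, the coffee drinker is in house 1.
Clue 11 places the juice drinker in house 4.
House 5's drink must be cocoa (nothing else left).
By clue 1, the tea drinker is in house 2.
Clue 1 places the water drinker in house 3.
By clue 6, the Brazilian is in house 5.
By clue 7, the person who drives a convertible is in house 4.
So house 3 gets Australian for nationality.
House 5 vehicle: only van fits.
So: house 1 = coffee/Norwegian/hatchback, house 2 = tea/Dane/sedan, house 3 = water/Australian/motorcycle, house 4 = juice/Spaniard/convertible, house 5 = cocoa/Brazilian/van.

motorcycle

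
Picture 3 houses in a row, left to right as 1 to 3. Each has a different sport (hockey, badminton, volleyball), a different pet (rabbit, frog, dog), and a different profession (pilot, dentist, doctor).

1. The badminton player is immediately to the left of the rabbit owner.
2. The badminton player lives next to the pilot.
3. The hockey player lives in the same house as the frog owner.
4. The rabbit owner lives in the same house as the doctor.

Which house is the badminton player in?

The badminton player is narrowed to house 1 or 2; consider each.
Placing it in house 1 leads to a contradiction, so it's in house 2.
Clue 1: the rabbit owner is in house 3.
From clue 4, the doctor must be in house 3.
The only profession still possible for house 2 is dentist.
Clue 3: the hockey player is in house 1.
By clue 3, the frog owner is in house 1.
House 3 sport: only volleyball fits.
That leaves dog as the pet for house 2.
House 1 profession: only pilot fits.
So: house 1 = hockey/frog/pilot, house 2 = badminton/dog/dentist, house 3 = volleyball/rabbit/doctor.

2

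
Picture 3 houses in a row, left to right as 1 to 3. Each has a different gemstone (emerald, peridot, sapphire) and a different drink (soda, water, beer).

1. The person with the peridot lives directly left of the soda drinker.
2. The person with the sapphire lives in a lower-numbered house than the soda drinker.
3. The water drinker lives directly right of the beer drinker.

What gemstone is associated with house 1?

sapphire

House 3 gemstone: only emerald fits.
House 1 drink: only beer fits.
From clue 3, the water drinker must be in house 2.
House 3 drink: only soda fits.
The person with the peridot is in house 2 (clue 1).
The only gemstone still possible for house 1 is sapphire.
So: house 1 = sapphire/beer, house 2 = peridot/water, house 3 = emerald/soda.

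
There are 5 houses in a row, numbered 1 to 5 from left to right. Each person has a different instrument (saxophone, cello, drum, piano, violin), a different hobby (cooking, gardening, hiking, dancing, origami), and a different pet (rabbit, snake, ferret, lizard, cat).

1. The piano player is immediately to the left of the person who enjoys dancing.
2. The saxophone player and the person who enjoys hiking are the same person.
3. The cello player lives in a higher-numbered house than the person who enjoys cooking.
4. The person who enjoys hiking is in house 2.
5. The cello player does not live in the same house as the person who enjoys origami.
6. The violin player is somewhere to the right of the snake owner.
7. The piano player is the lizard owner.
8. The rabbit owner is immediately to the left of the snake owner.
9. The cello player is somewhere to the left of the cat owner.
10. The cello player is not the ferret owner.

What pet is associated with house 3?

Clue 4 places the person who enjoys hiking in house 2.
The saxophone player is in house 2 (clue 2).
The only instrument still possible for house 1 is drum.
So house 5 gets violin for instrument.
The cello player is narrowed to house 3 or 4; consider each.
Placing it in house 4 leads to a contradiction, so it's in house 3.
Clue 3: the person who enjoys cooking is in house 1.
House 4's instrument must be piano (nothing else left).
House 3 hobby: only gardening fits.
From clue 1, the person who enjoys dancing must be in house 5.
By clue 7, the lizard owner is in house 4.
The only hobby still possible for house 4 is origami.
The only pet still possible for house 5 is cat.
House 3 pet: only snake fits.
By clue 8, the rabbit owner is in house 2.
That leaves ferret as the pet for house 1.
So: house 1 = drum/cooking/ferret, house 2 = saxophone/hiking/rabbit, house 3 = cello/gardening/snake, house 4 = piano/origami/lizard, house 5 = violin/dancing/cat.

snake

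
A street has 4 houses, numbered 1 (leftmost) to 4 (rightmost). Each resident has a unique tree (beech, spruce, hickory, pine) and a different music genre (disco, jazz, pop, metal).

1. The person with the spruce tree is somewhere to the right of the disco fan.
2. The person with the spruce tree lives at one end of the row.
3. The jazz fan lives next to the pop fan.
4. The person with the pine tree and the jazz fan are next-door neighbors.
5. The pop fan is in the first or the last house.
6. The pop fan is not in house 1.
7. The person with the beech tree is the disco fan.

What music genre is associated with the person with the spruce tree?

Clue 2: the person with the spruce tree is in house 4.
The pop fan is in house 4 (clue 6).
Clue 3 places the jazz fan in house 3.
Clue 4 places the person with the pine tree in house 2.
By clue 7, the person with the beech tree is in house 1.
Clue 7: the disco fan is in house 1.
The only tree still possible for house 3 is hickory.
That leaves metal as the music genre for house 2.
So: house 1 = beech/disco, house 2 = pine/metal, house 3 = hickory/jazz, house 4 = spruce/pop.

pop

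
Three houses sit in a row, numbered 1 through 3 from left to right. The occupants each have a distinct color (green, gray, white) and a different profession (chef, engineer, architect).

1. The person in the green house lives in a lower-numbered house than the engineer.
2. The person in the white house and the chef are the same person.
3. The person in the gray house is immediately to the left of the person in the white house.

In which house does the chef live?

House 3's color must be white (nothing else left).
The chef is in house 3 (clue 2).
Clue 3: the person in the gray house is in house 2.
That leaves green as the color for house 1.
House 1 profession: only architect fits.
House 2 profession: only engineer fits.
So: house 1 = green/architect, house 2 = gray/engineer, house 3 = white/chef.

3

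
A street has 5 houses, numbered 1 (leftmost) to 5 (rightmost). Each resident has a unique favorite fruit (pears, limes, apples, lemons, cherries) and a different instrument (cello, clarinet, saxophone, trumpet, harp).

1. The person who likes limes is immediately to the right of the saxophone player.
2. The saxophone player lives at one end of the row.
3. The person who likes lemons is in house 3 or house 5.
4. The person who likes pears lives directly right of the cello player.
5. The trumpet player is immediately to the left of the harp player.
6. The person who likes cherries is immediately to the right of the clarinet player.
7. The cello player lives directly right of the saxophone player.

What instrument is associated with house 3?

clarinet

The saxophone player is in house 1 (clue 2).
Clue 7: the cello player is in house 2.
So house 1 gets apples for favorite fruit.
So house 5 gets harp for instrument.
The person who likes limes is in house 2 (clue 1).
The person who likes pears is in house 3 (clue 4).
From clue 5, the trumpet player must be in house 4.
So house 4 gets cherries for favorite fruit.
So house 5 gets lemons for favorite fruit.
The only instrument still possible for house 3 is clarinet.
So: house 1 = apples/saxophone, house 2 = limes/cello, house 3 = pears/clarinet, house 4 = cherries/trumpet, house 5 = lemons/harp.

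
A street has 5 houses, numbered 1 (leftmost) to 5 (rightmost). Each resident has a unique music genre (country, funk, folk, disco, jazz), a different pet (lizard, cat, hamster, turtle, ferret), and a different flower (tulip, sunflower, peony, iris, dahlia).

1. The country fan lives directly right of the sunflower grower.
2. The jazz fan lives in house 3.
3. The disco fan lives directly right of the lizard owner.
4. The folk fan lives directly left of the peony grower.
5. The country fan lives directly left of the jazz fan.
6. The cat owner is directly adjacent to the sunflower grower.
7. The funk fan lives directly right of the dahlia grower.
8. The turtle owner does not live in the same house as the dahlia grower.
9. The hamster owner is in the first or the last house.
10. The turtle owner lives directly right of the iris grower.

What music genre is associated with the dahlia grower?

jazz

From clue 2, the jazz fan must be in house 3.
Clue 5 places the country fan in house 2.
The only music genre still possible for house 1 is folk.
Clue 1 places the sunflower grower in house 1.
Clue 4: the peony grower is in house 2.
Clue 6 places the cat owner in house 2.
So house 5 gets tulip for flower.
The disco fan is narrowed to house 4 or 5; consider each.
Placing it in house 4 leads to a contradiction, so it's in house 5.
By clue 3, the lizard owner is in house 4.
House 4's music genre must be funk (nothing else left).
The only pet still possible for house 3 is ferret.
House 5 pet: only turtle fits.
By clue 7, the dahlia grower is in house 3.
From clue 10, the iris grower must be in house 4.
That leaves hamster as the pet for house 1.
So: house 1 = folk/hamster/sunflower, house 2 = country/cat/peony, house 3 = jazz/ferret/dahlia, house 4 = funk/lizard/iris, house 5 = disco/turtle/tulip.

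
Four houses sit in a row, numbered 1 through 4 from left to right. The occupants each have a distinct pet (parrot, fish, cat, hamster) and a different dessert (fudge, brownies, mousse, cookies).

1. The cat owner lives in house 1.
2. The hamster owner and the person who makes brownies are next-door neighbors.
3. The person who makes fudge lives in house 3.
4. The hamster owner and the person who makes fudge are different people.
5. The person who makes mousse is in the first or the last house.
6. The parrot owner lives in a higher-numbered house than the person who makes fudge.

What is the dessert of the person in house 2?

Clue 1: the cat owner is in house 1.
Clue 3 places the person who makes fudge in house 3.
From clue 6, the parrot owner must be in house 4.
That leaves hamster as the pet for house 2.
The only pet still possible for house 3 is fish.
Clue 2 places the person who makes brownies in house 1.
House 2 dessert: only cookies fits.
That leaves mousse as the dessert for house 4.
So: house 1 = cat/brownies, house 2 = hamster/cookies, house 3 = fish/fudge, house 4 = parrot/mousse.

cookies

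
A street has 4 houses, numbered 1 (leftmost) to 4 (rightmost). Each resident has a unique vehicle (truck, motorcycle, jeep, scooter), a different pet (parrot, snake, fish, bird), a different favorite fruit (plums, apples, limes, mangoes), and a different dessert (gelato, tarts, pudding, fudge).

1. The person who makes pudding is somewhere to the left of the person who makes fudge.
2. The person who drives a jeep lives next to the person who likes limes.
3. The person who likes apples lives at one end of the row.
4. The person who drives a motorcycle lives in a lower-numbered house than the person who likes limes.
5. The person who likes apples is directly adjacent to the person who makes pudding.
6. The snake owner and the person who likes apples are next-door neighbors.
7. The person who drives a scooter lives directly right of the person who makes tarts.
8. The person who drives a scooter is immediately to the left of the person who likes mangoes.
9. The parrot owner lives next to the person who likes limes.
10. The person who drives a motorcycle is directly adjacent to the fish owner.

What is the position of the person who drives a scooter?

The person who drives a scooter is narrowed to house 2 or 3; consider each.
Placing it in house 3 leads to a contradiction, so it's in house 2.
The person who makes tarts is in house 1 (clue 7).
The person who likes mangoes is in house 3 (clue 8).
That leaves truck as the vehicle for house 4.
The person who drives a jeep is narrowed to house 1 or 3; consider each.
Placing it in house 1 leads to a contradiction, so it's in house 3.
House 1 vehicle: only motorcycle fits.
The fish owner is in house 2 (clue 10).
The only pet still possible for house 4 is bird.
The person who likes apples is in house 4 (clue 6).
The only pet still possible for house 1 is parrot.
House 3 pet: only snake fits.
That leaves plums as the favorite fruit for house 1.
The only favorite fruit still possible for house 2 is limes.
The person who makes pudding is in house 3 (clue 5).
That leaves gelato as the dessert for house 2.
House 4 dessert: only fudge fits.
So: house 1 = motorcycle/parrot/plums/tarts, house 2 = scooter/fish/limes/gelato, house 3 = jeep/snake/mangoes/pudding, house 4 = truck/bird/apples/fudge.

2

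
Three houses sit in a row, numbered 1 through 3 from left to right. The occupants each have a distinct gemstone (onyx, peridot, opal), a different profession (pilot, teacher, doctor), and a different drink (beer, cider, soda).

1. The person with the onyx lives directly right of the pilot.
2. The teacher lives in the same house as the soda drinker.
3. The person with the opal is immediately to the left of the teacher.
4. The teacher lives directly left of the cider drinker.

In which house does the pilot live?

Clue 4: the teacher is in house 2.
Clue 4 places the cider drinker in house 3.
House 3's profession must be doctor (nothing else left).
The person with the onyx is in house 2 (clue 1).
By clue 2, the soda drinker is in house 2.
From clue 3, the person with the opal must be in house 1.
House 3's gemstone must be peridot (nothing else left).
That leaves pilot as the profession for house 1.
So house 1 gets beer for drink.
So: house 1 = opal/pilot/beer, house 2 = onyx/teacher/soda, house 3 = peridot/doctor/cider.

1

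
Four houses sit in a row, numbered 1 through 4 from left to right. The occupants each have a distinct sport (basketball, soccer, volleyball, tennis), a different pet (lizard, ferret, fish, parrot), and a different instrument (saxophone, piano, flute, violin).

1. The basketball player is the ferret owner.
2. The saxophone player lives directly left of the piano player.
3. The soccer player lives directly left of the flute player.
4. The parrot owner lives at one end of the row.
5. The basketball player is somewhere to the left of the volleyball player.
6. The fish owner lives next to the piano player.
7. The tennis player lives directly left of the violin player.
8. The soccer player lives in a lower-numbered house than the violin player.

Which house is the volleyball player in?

4

The only sport still possible for house 4 is volleyball.
House 1's instrument must be saxophone (nothing else left).
From clue 2, the piano player must be in house 2.
That leaves basketball as the sport for house 1.
Clue 1: the ferret owner is in house 1.
House 2 pet: only lizard fits.
House 3 pet: only fish fits.
The only pet still possible for house 4 is parrot.
The soccer player is narrowed to house 2 or 3; consider each.
Placing it in house 3 leads to a contradiction, so it's in house 2.
From clue 3, the flute player must be in house 3.
So house 3 gets tennis for sport.
The only instrument still possible for house 4 is violin.
So: house 1 = basketball/ferret/saxophone, house 2 = soccer/lizard/piano, house 3 = tennis/fish/flute, house 4 = volleyball/parrot/violin.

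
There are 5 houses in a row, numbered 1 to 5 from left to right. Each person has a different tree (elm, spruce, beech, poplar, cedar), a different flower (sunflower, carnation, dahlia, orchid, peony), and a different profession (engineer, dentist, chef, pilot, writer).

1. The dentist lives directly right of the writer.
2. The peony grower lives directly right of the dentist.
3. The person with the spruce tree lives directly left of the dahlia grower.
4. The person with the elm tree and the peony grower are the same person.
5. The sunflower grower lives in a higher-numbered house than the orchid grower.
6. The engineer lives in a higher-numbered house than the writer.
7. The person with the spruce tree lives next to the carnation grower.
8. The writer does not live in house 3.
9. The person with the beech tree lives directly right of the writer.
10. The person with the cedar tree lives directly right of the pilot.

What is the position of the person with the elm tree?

The person with the beech tree is narrowed to house 2 or 3; consider each.
Placing it in house 2 leads to a contradiction, so it's in house 3.
The writer is in house 2 (clue 9).
Clue 2: the peony grower is in house 4.
That leaves elm as the tree for house 4.
So house 3 gets dentist for profession.
That leaves sunflower as the flower for house 5.
The person with the cedar tree is narrowed to house 2 or 5; consider each.
Placing it in house 2 leads to a contradiction, so it's in house 5.
Clue 10: the pilot is in house 4.
That leaves chef as the profession for house 1.
The only profession still possible for house 5 is engineer.
The person with the poplar tree is narrowed to house 1 or 2; consider each.
Placing it in house 2 leads to a contradiction, so it's in house 1.
That leaves spruce as the tree for house 2.
Clue 3 places the dahlia grower in house 3.
That leaves orchid as the flower for house 2.
The only flower still possible for house 1 is carnation.
So: house 1 = poplar/carnation/chef, house 2 = spruce/orchid/writer, house 3 = beech/dahlia/dentist, house 4 = elm/peony/pilot, house 5 = cedar/sunflower/engineer.

4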